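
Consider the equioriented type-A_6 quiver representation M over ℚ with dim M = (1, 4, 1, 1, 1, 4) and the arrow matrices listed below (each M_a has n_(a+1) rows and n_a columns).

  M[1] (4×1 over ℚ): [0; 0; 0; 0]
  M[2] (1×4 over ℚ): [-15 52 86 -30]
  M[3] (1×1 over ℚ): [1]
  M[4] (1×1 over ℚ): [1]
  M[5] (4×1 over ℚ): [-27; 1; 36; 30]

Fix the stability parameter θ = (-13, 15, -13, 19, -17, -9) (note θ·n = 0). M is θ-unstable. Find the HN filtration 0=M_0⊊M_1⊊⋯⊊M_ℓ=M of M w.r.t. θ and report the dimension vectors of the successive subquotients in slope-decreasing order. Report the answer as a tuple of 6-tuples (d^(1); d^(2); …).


Barcode: M ≅ I[1,1], I[2,2]^3, I[2,6], I[6,6]^3. HN layers by μ_θ (4 steps, strictly decreasing):
  μ^(1)=15; μ^(2)=-1; μ^(3)=-9; μ^(4)=-13

((0, 3, 0, 0, 0, 0); (0, 1, 1, 1, 1, 1); (0, 0, 0, 0, 0, 3); (1, 0, 0, 0, 0, 0))


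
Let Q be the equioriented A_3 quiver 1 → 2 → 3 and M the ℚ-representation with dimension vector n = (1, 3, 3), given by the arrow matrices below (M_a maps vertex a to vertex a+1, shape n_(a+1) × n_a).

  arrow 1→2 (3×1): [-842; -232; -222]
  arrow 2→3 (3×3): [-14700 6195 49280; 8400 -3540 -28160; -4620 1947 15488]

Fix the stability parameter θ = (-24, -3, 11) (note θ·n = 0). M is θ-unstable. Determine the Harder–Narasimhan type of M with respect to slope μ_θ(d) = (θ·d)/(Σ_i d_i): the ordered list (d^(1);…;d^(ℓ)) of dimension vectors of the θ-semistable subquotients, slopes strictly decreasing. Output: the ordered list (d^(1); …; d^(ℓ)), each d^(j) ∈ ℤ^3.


Barcode: M ≅ I[1,2], I[2,2], I[2,3], I[3,3]^2. HN layers by μ_θ (3 steps, strictly decreasing):
  μ^(1)=11; μ^(2)=-3; μ^(3)=-24

((0, 0, 3); (0, 3, 0); (1, 0, 0))


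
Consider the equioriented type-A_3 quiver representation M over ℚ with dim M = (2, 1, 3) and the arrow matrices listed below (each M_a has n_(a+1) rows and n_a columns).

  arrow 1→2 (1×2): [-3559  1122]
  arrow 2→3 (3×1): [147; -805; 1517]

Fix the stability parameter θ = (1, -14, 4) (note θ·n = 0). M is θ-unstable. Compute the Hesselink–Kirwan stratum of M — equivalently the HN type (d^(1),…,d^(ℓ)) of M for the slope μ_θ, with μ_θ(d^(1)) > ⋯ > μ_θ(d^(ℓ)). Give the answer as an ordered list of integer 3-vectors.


Via rank(M_{q-1}∘⋯∘M_p): M ≅ I[1,1], I[1,3], I[3,3]^2.
μ_θ-semistable layers: μ^(1)=4; μ^(2)=1; μ^(3)=-13/2

((0, 0, 3); (1, 0, 0); (1, 1, 0))


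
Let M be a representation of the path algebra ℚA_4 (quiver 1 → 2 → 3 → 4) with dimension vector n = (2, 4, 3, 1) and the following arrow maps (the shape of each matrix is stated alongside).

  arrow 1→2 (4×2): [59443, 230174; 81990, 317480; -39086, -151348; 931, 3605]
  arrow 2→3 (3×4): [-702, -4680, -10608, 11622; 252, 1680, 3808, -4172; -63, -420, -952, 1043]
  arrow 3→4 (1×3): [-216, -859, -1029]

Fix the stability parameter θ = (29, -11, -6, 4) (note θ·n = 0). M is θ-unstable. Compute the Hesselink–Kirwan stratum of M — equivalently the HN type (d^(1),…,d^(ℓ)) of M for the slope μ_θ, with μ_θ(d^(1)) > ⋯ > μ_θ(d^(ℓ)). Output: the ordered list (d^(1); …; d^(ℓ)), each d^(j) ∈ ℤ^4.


Interval decomposition of M: I[1,2], I[1,4], I[2,2]^2, I[3,3]^2.
HN type (ℓ=4): μ^(1)=9; μ^(2)=4; μ^(3)=-6; μ^(4)=-11

((1, 1, 0, 0); (1, 1, 1, 1); (0, 0, 2, 0); (0, 2, 0, 0))


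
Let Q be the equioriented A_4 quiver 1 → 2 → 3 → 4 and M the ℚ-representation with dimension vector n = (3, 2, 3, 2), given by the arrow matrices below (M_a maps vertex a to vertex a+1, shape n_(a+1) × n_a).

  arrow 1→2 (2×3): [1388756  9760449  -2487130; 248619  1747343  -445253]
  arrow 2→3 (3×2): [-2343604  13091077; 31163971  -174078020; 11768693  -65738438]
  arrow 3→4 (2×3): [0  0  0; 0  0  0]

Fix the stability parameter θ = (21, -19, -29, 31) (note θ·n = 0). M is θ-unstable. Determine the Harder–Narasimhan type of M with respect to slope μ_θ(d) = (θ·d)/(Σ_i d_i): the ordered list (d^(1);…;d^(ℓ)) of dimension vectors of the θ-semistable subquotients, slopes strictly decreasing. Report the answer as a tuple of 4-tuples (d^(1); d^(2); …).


Via rank(M_{q-1}∘⋯∘M_p): M ≅ I[1,1], I[1,3]^2, I[3,3], I[4,4]^2.
μ_θ-semistable layers: μ^(1)=31; μ^(2)=21; μ^(3)=-9; μ^(4)=-29

((0, 0, 0, 2); (1, 0, 0, 0); (2, 2, 2, 0); (0, 0, 1, 0))


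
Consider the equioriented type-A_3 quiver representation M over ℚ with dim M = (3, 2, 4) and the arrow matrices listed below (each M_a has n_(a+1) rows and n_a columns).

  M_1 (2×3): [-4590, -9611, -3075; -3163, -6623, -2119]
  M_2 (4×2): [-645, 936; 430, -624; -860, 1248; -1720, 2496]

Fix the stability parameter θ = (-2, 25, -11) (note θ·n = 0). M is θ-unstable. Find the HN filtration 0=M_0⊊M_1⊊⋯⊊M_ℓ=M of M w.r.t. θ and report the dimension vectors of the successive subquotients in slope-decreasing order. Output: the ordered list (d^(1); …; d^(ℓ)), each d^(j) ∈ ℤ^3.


Barcode: M ≅ I[1,1], I[1,2], I[1,3], I[3,3]^3. HN layers by μ_θ (4 steps, strictly decreasing):
  μ^(1)=25; μ^(2)=7; μ^(3)=-2; μ^(4)=-11

((0, 1, 0); (0, 1, 1); (3, 0, 0); (0, 0, 3))


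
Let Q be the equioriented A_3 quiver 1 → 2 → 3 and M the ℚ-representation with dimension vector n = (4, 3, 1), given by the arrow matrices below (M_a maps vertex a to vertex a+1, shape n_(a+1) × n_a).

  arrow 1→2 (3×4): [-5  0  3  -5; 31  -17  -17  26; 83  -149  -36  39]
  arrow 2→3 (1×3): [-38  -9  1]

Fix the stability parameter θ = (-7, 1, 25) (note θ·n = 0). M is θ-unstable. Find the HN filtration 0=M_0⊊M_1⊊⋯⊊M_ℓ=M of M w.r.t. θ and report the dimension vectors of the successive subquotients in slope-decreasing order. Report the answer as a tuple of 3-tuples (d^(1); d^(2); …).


Via rank(M_{q-1}∘⋯∘M_p): M ≅ I[1,1], I[1,2]^2, I[1,3].
μ_θ-semistable layers: μ^(1)=25; μ^(2)=1; μ^(3)=-7

((0, 0, 1); (0, 3, 0); (4, 0, 0))


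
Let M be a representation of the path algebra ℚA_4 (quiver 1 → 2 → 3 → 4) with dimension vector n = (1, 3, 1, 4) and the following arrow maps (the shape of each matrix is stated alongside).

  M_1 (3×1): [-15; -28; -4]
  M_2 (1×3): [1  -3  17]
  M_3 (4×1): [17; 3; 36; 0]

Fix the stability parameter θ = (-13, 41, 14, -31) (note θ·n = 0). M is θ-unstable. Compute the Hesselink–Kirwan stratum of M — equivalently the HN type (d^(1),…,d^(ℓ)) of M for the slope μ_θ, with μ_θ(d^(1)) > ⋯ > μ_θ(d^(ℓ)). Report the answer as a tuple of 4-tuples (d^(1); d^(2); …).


Via rank(M_{q-1}∘⋯∘M_p): M ≅ I[1,4], I[2,2]^2, I[4,4]^3.
μ_θ-semistable layers: μ^(1)=41; μ^(2)=8; μ^(3)=-13; μ^(4)=-31

((0, 2, 0, 0); (0, 1, 1, 1); (1, 0, 0, 0); (0, 0, 0, 3))


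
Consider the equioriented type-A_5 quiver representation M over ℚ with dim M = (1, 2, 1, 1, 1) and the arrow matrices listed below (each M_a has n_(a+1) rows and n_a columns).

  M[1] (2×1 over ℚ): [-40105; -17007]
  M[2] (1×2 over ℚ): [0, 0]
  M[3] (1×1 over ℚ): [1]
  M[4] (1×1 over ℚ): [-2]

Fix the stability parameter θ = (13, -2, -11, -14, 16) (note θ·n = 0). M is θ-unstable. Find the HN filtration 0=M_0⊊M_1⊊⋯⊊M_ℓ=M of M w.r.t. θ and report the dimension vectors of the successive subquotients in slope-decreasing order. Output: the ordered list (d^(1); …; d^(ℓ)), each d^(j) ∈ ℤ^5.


Via rank(M_{q-1}∘⋯∘M_p): M ≅ I[1,2], I[2,2], I[3,5].
μ_θ-semistable layers: μ^(1)=16; μ^(2)=11/2; μ^(3)=-2; μ^(4)=-25/2

((0, 0, 0, 0, 1); (1, 1, 0, 0, 0); (0, 1, 0, 0, 0); (0, 0, 1, 1, 0))


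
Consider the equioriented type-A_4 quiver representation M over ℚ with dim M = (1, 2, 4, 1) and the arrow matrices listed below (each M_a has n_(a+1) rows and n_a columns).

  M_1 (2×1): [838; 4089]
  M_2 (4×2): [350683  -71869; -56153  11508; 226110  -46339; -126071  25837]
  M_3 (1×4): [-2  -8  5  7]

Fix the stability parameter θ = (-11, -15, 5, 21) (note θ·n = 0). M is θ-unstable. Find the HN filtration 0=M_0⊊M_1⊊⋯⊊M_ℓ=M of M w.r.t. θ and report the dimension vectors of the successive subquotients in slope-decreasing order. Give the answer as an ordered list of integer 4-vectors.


Via rank(M_{q-1}∘⋯∘M_p): M ≅ I[1,3], I[2,4], I[3,3]^2.
μ_θ-semistable layers: μ^(1)=21; μ^(2)=5; μ^(3)=-13; μ^(4)=-15

((0, 0, 0, 1); (0, 0, 4, 0); (1, 1, 0, 0); (0, 1, 0, 0))


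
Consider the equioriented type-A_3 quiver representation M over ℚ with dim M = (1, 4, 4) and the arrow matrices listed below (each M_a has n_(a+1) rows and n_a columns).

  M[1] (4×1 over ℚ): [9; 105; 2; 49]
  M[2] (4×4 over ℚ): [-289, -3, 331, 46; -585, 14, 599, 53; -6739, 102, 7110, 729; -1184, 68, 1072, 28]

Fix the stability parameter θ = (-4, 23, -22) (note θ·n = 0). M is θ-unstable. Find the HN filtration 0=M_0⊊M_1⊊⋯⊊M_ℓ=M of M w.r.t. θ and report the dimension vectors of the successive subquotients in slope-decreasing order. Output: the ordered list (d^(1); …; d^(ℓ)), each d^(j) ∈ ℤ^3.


Interval decomposition of M: I[1,2], I[2,3]^3, I[3,3].
HN type (ℓ=4): μ^(1)=23; μ^(2)=1/2; μ^(3)=-4; μ^(4)=-22

((0, 1, 0); (0, 3, 3); (1, 0, 0); (0, 0, 1))


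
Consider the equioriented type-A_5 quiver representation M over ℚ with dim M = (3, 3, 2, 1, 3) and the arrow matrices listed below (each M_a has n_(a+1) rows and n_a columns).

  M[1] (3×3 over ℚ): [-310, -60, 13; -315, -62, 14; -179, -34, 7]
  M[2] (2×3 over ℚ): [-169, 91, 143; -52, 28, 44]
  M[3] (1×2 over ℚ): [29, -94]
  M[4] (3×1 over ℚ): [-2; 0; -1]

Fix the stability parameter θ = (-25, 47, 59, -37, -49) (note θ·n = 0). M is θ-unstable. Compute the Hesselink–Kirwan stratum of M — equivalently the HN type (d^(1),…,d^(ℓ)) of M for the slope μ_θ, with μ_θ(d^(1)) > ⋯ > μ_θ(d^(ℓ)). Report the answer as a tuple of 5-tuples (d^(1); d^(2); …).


Barcode: M ≅ I[1,2]^2, I[1,5], I[3,3], I[5,5]^2. HN layers by μ_θ (5 steps, strictly decreasing):
  μ^(1)=59; μ^(2)=47; μ^(3)=5; μ^(4)=-25; μ^(5)=-49

((0, 0, 1, 0, 0); (0, 2, 0, 0, 0); (0, 1, 1, 1, 1); (3, 0, 0, 0, 0); (0, 0, 0, 0, 2))


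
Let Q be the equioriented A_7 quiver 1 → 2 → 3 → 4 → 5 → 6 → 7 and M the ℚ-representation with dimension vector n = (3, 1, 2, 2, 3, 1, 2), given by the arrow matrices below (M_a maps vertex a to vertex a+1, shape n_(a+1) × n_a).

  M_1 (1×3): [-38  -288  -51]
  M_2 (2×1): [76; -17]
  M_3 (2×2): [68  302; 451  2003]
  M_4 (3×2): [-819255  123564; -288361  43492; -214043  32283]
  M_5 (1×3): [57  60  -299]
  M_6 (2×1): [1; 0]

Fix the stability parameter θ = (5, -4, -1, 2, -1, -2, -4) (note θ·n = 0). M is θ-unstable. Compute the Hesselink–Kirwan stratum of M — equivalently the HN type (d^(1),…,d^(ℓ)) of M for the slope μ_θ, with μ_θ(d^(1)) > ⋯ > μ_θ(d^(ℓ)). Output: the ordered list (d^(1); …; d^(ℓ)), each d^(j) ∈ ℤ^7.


Barcode: M ≅ I[1,1]^2, I[1,7], I[3,5], I[5,5], I[7,7]. HN layers by μ_θ (5 steps, strictly decreasing):
  μ^(1)=5; μ^(2)=1/2; μ^(3)=-5/7; μ^(4)=-1; μ^(5)=-4

((2, 0, 0, 0, 0, 0, 0); (0, 0, 0, 1, 1, 0, 0); (1, 1, 1, 1, 1, 1, 1); (0, 0, 1, 0, 1, 0, 0); (0, 0, 0, 0, 0, 0, 1))


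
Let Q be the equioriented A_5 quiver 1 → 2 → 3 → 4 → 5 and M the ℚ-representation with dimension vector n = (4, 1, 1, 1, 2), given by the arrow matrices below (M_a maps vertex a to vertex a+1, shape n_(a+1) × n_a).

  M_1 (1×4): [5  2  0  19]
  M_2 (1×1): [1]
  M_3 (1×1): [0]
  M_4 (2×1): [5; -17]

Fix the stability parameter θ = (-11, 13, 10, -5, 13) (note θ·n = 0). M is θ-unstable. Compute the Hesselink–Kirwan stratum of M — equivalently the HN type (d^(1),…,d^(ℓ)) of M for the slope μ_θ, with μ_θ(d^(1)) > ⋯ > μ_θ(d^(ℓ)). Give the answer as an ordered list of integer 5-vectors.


Via rank(M_{q-1}∘⋯∘M_p): M ≅ I[1,1]^3, I[1,3], I[4,5], I[5,5].
μ_θ-semistable layers: μ^(1)=13; μ^(2)=23/2; μ^(3)=-5; μ^(4)=-11

((0, 0, 0, 0, 2); (0, 1, 1, 0, 0); (0, 0, 0, 1, 0); (4, 0, 0, 0, 0))


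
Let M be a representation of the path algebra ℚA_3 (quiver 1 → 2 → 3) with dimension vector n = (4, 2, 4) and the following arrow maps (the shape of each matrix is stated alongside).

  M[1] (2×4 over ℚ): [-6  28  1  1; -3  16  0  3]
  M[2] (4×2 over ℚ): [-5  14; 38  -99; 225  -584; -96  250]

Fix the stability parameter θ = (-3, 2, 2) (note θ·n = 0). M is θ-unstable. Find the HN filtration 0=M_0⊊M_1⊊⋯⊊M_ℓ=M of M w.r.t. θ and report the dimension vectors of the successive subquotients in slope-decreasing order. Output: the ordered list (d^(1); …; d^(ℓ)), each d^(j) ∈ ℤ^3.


Interval decomposition of M: I[1,1]^2, I[1,3]^2, I[3,3]^2.
HN type (ℓ=2): μ^(1)=2; μ^(2)=-3

((0, 2, 4); (4, 0, 0))


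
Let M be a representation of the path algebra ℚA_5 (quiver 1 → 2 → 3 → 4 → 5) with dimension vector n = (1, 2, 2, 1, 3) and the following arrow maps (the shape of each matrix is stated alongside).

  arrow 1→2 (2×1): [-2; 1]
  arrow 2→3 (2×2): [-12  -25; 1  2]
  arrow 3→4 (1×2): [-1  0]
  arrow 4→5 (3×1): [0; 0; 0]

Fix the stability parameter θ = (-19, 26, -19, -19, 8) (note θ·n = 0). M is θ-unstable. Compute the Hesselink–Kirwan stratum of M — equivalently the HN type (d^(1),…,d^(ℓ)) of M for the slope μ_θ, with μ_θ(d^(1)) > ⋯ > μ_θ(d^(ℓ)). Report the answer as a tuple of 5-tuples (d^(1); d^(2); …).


Via rank(M_{q-1}∘⋯∘M_p): M ≅ I[1,4], I[2,3], I[5,5]^3.
μ_θ-semistable layers: μ^(1)=8; μ^(2)=7/2; μ^(3)=-4; μ^(4)=-19

((0, 0, 0, 0, 3); (0, 1, 1, 0, 0); (0, 1, 1, 1, 0); (1, 0, 0, 0, 0))


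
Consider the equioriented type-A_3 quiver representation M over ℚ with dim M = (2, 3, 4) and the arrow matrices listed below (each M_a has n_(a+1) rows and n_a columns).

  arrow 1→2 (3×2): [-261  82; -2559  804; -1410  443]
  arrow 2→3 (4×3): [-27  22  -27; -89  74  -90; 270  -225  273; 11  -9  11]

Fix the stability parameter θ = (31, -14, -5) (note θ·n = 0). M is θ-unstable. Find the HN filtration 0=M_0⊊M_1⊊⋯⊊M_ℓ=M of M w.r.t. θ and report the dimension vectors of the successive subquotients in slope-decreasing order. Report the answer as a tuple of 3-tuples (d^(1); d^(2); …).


Interval decomposition of M: I[1,3]^2, I[2,3], I[3,3].
HN type (ℓ=3): μ^(1)=4; μ^(2)=-5; μ^(3)=-14

((2, 2, 2); (0, 0, 2); (0, 1, 0))


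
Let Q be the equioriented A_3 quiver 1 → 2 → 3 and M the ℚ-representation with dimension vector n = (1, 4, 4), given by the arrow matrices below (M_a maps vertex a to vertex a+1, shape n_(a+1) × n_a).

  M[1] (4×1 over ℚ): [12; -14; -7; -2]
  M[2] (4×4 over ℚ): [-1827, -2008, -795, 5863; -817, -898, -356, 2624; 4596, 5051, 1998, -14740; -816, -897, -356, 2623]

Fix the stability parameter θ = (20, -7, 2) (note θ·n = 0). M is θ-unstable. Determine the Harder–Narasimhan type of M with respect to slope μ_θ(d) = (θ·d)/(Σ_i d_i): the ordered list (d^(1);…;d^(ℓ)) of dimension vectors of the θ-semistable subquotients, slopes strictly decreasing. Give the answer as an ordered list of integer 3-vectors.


Via rank(M_{q-1}∘⋯∘M_p): M ≅ I[1,3], I[2,3]^3.
μ_θ-semistable layers: μ^(1)=5; μ^(2)=2; μ^(3)=-7

((1, 1, 1); (0, 0, 3); (0, 3, 0))


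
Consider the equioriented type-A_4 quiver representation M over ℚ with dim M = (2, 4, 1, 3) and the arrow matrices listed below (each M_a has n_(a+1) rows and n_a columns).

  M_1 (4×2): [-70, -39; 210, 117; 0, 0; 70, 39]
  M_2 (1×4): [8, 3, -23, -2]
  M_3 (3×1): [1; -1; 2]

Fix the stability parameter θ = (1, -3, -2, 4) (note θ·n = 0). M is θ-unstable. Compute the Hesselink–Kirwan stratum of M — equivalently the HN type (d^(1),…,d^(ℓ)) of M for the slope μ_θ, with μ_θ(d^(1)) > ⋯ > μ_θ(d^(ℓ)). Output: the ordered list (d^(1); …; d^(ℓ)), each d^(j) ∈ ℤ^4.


Barcode: M ≅ I[1,1], I[1,4], I[2,2]^3, I[4,4]^2. HN layers by μ_θ (4 steps, strictly decreasing):
  μ^(1)=4; μ^(2)=1; μ^(3)=-4/3; μ^(4)=-3

((0, 0, 0, 3); (1, 0, 0, 0); (1, 1, 1, 0); (0, 3, 0, 0))


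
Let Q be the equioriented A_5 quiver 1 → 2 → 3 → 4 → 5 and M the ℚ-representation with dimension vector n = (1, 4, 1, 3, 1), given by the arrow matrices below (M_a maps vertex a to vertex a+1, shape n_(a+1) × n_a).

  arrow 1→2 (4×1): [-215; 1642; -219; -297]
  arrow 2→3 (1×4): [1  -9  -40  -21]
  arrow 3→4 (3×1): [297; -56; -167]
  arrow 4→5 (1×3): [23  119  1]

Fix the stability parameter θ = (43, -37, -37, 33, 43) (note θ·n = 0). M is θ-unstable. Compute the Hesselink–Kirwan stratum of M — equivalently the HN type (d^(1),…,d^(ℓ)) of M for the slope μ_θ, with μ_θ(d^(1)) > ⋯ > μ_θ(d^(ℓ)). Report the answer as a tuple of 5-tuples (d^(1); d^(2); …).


Barcode: M ≅ I[1,4], I[2,2]^3, I[4,4], I[4,5]. HN layers by μ_θ (4 steps, strictly decreasing):
  μ^(1)=43; μ^(2)=33; μ^(3)=-31/3; μ^(4)=-37

((0, 0, 0, 0, 1); (0, 0, 0, 3, 0); (1, 1, 1, 0, 0); (0, 3, 0, 0, 0))


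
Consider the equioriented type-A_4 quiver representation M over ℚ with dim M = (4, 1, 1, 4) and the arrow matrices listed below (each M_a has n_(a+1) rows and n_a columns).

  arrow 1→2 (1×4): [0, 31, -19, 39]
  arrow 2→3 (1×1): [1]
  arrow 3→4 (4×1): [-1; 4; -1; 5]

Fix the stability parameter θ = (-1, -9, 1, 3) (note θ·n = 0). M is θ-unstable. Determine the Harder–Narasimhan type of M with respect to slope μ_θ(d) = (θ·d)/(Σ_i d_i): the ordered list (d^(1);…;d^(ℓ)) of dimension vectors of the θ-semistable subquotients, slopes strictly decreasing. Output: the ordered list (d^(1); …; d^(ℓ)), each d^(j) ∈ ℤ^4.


Via rank(M_{q-1}∘⋯∘M_p): M ≅ I[1,1]^3, I[1,4], I[4,4]^3.
μ_θ-semistable layers: μ^(1)=3; μ^(2)=1; μ^(3)=-1; μ^(4)=-5

((0, 0, 0, 4); (0, 0, 1, 0); (3, 0, 0, 0); (1, 1, 0, 0))


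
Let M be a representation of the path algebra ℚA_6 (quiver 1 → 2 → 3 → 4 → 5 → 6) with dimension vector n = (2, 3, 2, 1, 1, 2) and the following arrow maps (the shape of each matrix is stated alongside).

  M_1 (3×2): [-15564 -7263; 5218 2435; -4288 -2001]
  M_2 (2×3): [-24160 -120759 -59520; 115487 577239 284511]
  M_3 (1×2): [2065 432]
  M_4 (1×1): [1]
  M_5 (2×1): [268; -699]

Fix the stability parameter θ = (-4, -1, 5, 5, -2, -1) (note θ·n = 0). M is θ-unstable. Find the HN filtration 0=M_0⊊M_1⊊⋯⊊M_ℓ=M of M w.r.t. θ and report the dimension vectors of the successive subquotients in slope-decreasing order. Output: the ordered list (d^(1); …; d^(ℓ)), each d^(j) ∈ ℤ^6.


Via rank(M_{q-1}∘⋯∘M_p): M ≅ I[1,3], I[1,6], I[2,2], I[6,6].
μ_θ-semistable layers: μ^(1)=5; μ^(2)=7/4; μ^(3)=-1; μ^(4)=-4

((0, 0, 1, 0, 0, 0); (0, 0, 1, 1, 1, 1); (0, 3, 0, 0, 0, 1); (2, 0, 0, 0, 0, 0))


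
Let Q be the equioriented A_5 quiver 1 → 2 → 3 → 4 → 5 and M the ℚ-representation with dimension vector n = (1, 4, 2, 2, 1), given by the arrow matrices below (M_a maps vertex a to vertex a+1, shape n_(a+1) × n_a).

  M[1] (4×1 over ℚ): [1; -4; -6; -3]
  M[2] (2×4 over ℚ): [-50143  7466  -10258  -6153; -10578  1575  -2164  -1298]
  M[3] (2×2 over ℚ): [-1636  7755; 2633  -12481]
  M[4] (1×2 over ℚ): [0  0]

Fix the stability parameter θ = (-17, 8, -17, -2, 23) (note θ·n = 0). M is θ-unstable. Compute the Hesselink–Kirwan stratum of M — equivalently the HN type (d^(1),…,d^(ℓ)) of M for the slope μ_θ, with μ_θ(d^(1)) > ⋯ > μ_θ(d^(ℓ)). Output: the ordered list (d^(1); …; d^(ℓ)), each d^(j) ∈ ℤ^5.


Via rank(M_{q-1}∘⋯∘M_p): M ≅ I[1,2], I[2,2], I[2,4]^2, I[5,5].
μ_θ-semistable layers: μ^(1)=23; μ^(2)=8; μ^(3)=-2; μ^(4)=-9/2; μ^(5)=-17

((0, 0, 0, 0, 1); (0, 2, 0, 0, 0); (0, 0, 0, 2, 0); (0, 2, 2, 0, 0); (1, 0, 0, 0, 0))


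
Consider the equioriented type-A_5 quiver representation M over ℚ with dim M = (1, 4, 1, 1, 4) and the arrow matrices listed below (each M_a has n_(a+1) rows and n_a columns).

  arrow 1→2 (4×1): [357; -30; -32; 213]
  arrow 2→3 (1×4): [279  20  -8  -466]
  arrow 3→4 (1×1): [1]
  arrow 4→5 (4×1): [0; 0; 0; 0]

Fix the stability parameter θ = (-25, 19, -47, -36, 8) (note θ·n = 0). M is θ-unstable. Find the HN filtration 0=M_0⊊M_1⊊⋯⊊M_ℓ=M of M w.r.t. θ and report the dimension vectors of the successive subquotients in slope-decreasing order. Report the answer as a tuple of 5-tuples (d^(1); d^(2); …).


Barcode: M ≅ I[1,4], I[2,2]^3, I[5,5]^4. HN layers by μ_θ (4 steps, strictly decreasing):
  μ^(1)=19; μ^(2)=8; μ^(3)=-64/3; μ^(4)=-25

((0, 3, 0, 0, 0); (0, 0, 0, 0, 4); (0, 1, 1, 1, 0); (1, 0, 0, 0, 0))


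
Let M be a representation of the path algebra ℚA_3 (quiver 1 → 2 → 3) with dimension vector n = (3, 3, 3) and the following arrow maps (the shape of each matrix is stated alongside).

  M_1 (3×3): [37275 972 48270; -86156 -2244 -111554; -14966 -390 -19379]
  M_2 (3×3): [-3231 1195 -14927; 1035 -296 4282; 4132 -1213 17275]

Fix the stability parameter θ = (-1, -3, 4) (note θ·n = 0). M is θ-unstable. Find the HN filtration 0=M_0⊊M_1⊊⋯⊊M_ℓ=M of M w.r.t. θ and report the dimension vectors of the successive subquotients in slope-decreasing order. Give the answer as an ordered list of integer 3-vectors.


Barcode: M ≅ I[1,1], I[1,3]^2, I[2,2], I[3,3]. HN layers by μ_θ (4 steps, strictly decreasing):
  μ^(1)=4; μ^(2)=-1; μ^(3)=-2; μ^(4)=-3

((0, 0, 3); (1, 0, 0); (2, 2, 0); (0, 1, 0))


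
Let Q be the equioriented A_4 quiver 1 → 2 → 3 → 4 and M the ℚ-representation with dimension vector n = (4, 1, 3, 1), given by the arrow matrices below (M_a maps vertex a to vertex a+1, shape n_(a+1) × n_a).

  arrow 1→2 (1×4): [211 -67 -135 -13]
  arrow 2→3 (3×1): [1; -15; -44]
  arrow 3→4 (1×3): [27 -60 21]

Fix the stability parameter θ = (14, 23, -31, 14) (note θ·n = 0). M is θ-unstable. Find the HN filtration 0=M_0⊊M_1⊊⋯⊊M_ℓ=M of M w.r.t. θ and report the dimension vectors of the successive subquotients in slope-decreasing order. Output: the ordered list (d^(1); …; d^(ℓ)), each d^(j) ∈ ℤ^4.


Interval decomposition of M: I[1,1]^3, I[1,4], I[3,3]^2.
HN type (ℓ=3): μ^(1)=14; μ^(2)=2; μ^(3)=-31

((3, 0, 0, 1); (1, 1, 1, 0); (0, 0, 2, 0))


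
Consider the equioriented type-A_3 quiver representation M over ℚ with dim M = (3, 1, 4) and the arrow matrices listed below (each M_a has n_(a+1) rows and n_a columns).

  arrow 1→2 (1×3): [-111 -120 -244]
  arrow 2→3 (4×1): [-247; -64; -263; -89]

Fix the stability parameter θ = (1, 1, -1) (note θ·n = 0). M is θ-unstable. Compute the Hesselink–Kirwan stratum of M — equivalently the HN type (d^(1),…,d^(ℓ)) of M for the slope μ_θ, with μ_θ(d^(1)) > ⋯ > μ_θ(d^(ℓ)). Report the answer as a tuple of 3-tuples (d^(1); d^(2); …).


Interval decomposition of M: I[1,1]^2, I[1,3], I[3,3]^3.
HN type (ℓ=3): μ^(1)=1; μ^(2)=1/3; μ^(3)=-1

((2, 0, 0); (1, 1, 1); (0, 0, 3))


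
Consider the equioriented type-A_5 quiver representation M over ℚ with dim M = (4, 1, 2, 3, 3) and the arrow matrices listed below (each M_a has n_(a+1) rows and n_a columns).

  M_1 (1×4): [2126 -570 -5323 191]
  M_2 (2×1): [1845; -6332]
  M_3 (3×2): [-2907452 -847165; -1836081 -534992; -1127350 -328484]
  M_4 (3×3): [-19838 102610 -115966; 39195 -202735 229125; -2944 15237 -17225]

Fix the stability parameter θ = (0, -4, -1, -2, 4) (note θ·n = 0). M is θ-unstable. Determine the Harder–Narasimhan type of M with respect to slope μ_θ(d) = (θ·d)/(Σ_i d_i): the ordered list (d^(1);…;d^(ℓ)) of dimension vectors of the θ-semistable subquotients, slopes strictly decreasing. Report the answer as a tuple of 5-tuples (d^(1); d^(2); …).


Via rank(M_{q-1}∘⋯∘M_p): M ≅ I[1,1]^3, I[1,5], I[3,5], I[4,4], I[5,5].
μ_θ-semistable layers: μ^(1)=4; μ^(2)=0; μ^(3)=-3/2; μ^(4)=-2

((0, 0, 0, 0, 3); (3, 0, 0, 0, 0); (0, 0, 2, 2, 0); (1, 1, 0, 1, 0))


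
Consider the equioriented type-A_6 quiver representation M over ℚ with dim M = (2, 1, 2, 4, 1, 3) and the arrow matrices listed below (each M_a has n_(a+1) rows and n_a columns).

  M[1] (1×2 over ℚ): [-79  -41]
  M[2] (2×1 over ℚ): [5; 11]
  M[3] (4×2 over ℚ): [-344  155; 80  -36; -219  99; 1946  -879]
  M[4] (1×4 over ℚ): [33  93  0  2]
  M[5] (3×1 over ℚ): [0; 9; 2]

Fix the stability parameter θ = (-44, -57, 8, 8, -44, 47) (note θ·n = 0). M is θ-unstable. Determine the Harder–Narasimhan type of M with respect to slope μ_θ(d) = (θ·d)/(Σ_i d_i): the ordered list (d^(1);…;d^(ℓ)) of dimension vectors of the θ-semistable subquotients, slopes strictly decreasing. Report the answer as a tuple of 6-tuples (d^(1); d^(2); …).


Barcode: M ≅ I[1,1], I[1,6], I[3,4], I[4,4]^2, I[6,6]^2. HN layers by μ_θ (5 steps, strictly decreasing):
  μ^(1)=47; μ^(2)=8; μ^(3)=-28/3; μ^(4)=-44; μ^(5)=-101/2

((0, 0, 0, 0, 0, 3); (0, 0, 1, 3, 0, 0); (0, 0, 1, 1, 1, 0); (1, 0, 0, 0, 0, 0); (1, 1, 0, 0, 0, 0))


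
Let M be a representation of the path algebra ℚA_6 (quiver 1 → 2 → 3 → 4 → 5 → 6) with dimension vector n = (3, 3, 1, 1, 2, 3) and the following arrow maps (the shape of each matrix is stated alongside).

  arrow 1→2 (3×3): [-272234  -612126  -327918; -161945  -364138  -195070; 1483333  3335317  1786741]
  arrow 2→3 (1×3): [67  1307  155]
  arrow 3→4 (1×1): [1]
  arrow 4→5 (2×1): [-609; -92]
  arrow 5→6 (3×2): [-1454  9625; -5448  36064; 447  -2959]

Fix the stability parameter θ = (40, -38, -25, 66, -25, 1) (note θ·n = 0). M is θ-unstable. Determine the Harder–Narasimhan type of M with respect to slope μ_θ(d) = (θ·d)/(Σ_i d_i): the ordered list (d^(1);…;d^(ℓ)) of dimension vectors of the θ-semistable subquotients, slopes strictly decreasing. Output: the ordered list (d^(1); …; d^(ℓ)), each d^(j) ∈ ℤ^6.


Barcode: M ≅ I[1,1], I[1,2], I[1,6], I[2,2], I[5,6], I[6,6]. HN layers by μ_θ (6 steps, strictly decreasing):
  μ^(1)=40; μ^(2)=14; μ^(3)=1; μ^(4)=-23/3; μ^(5)=-25; μ^(6)=-38

((1, 0, 0, 0, 0, 0); (0, 0, 0, 1, 1, 1); (1, 1, 0, 0, 0, 2); (1, 1, 1, 0, 0, 0); (0, 0, 0, 0, 1, 0); (0, 1, 0, 0, 0, 0))


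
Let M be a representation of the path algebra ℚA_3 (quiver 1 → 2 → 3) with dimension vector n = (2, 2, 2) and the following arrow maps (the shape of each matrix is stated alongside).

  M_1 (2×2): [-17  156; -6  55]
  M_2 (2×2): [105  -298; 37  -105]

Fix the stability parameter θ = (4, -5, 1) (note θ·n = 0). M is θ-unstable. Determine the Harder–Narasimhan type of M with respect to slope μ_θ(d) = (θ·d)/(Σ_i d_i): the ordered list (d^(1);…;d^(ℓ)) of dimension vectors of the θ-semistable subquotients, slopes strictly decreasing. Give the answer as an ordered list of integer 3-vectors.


Barcode: M ≅ I[1,3]^2. HN layers by μ_θ (2 steps, strictly decreasing):
  μ^(1)=1; μ^(2)=-1/2

((0, 0, 2); (2, 2, 0))


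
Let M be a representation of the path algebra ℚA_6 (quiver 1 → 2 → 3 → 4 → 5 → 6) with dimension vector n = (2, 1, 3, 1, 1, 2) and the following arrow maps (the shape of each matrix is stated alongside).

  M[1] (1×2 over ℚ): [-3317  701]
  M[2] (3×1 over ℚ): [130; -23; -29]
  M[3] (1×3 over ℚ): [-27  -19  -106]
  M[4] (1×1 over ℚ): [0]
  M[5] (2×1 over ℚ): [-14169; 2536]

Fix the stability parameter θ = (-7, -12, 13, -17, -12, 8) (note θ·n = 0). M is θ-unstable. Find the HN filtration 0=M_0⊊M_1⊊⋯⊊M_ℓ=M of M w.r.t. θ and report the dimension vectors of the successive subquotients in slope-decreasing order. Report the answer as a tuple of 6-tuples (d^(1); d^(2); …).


Via rank(M_{q-1}∘⋯∘M_p): M ≅ I[1,1], I[1,4], I[3,3]^2, I[5,6], I[6,6].
μ_θ-semistable layers: μ^(1)=13; μ^(2)=8; μ^(3)=-2; μ^(4)=-7; μ^(5)=-19/2; μ^(6)=-12

((0, 0, 2, 0, 0, 0); (0, 0, 0, 0, 0, 2); (0, 0, 1, 1, 0, 0); (1, 0, 0, 0, 0, 0); (1, 1, 0, 0, 0, 0); (0, 0, 0, 0, 1, 0))


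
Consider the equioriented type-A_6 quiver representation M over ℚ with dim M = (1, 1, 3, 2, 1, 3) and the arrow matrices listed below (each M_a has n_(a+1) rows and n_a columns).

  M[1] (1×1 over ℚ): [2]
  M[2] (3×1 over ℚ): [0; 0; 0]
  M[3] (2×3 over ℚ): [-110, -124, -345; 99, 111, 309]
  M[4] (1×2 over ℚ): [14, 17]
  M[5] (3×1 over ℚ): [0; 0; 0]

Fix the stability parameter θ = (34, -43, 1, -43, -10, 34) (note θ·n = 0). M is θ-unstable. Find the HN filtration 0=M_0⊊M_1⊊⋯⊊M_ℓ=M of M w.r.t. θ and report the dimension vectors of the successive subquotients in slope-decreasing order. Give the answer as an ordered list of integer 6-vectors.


Via rank(M_{q-1}∘⋯∘M_p): M ≅ I[1,2], I[3,3], I[3,4], I[3,5], I[6,6]^3.
μ_θ-semistable layers: μ^(1)=34; μ^(2)=1; μ^(3)=-9/2; μ^(4)=-10; μ^(5)=-21

((0, 0, 0, 0, 0, 3); (0, 0, 1, 0, 0, 0); (1, 1, 0, 0, 0, 0); (0, 0, 0, 0, 1, 0); (0, 0, 2, 2, 0, 0))


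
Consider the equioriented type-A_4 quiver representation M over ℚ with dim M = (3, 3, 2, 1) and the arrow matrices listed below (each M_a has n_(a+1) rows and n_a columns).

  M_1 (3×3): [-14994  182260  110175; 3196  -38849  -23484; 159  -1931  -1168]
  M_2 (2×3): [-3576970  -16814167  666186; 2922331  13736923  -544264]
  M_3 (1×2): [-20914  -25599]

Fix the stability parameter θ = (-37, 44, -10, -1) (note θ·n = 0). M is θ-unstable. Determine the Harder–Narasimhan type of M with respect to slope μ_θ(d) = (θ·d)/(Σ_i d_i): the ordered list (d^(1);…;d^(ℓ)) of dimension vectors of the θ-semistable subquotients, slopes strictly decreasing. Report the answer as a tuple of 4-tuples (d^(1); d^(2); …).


Barcode: M ≅ I[1,2], I[1,3], I[1,4]. HN layers by μ_θ (4 steps, strictly decreasing):
  μ^(1)=44; μ^(2)=17; μ^(3)=11; μ^(4)=-37

((0, 1, 0, 0); (0, 1, 1, 0); (0, 1, 1, 1); (3, 0, 0, 0))


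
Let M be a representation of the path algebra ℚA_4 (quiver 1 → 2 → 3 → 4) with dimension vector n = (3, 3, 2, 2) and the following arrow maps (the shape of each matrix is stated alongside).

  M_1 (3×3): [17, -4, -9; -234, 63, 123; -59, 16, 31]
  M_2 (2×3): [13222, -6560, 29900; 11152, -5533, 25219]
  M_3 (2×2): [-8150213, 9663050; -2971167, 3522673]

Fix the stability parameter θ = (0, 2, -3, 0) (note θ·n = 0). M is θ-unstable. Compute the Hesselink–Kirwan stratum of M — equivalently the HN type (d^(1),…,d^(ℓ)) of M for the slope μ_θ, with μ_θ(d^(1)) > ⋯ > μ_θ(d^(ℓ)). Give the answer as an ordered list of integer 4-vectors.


Interval decomposition of M: I[1,1], I[1,4]^2, I[2,2].
HN type (ℓ=3): μ^(1)=2; μ^(2)=0; μ^(3)=-1/3

((0, 1, 0, 0); (1, 0, 0, 2); (2, 2, 2, 0))


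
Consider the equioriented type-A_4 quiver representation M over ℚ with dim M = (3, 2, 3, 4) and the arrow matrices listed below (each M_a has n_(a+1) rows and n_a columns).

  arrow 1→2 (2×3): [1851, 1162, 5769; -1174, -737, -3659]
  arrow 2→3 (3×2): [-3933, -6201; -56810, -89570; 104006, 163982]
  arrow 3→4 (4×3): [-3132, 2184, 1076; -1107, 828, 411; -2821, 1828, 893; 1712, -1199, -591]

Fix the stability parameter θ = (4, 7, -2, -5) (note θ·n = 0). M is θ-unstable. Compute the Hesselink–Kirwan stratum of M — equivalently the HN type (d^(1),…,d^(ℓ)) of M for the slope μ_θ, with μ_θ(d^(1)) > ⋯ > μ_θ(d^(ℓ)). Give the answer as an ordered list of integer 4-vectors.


Barcode: M ≅ I[1,1], I[1,2], I[1,4], I[3,3], I[3,4], I[4,4]^2. HN layers by μ_θ (6 steps, strictly decreasing):
  μ^(1)=7; μ^(2)=4; μ^(3)=1; μ^(4)=-2; μ^(5)=-7/2; μ^(6)=-5

((0, 1, 0, 0); (2, 0, 0, 0); (1, 1, 1, 1); (0, 0, 1, 0); (0, 0, 1, 1); (0, 0, 0, 2))


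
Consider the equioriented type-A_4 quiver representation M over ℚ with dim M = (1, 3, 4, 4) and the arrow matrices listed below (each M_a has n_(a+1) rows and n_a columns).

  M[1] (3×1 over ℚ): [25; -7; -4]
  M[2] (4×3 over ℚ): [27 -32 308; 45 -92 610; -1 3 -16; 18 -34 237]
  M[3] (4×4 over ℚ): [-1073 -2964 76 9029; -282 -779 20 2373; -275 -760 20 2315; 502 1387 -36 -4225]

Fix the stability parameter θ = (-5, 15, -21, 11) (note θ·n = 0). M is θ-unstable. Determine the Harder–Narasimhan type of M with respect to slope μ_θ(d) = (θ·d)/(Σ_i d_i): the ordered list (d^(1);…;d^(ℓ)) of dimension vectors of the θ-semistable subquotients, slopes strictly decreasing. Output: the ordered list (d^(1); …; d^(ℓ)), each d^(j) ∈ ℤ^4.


Interval decomposition of M: I[1,4], I[2,3]^2, I[3,4], I[4,4]^2.
HN type (ℓ=4): μ^(1)=11; μ^(2)=-3; μ^(3)=-5; μ^(4)=-21

((0, 0, 0, 4); (0, 3, 3, 0); (1, 0, 0, 0); (0, 0, 1, 0))


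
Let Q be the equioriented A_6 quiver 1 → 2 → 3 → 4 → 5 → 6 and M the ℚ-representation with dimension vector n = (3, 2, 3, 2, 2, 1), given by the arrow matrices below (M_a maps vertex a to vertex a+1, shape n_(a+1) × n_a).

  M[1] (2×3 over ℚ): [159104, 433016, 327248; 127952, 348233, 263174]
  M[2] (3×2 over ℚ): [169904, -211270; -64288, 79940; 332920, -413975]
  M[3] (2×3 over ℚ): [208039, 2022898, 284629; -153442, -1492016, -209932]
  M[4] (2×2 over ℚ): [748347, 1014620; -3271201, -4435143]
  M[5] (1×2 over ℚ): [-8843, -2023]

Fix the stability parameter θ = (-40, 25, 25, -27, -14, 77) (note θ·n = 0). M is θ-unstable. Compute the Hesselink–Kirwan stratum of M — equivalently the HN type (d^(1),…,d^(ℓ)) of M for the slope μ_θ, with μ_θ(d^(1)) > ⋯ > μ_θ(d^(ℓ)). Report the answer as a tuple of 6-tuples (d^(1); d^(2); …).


Barcode: M ≅ I[1,1]^2, I[1,6], I[2,2], I[3,3], I[3,5]. HN layers by μ_θ (5 steps, strictly decreasing):
  μ^(1)=77; μ^(2)=25; μ^(3)=9/4; μ^(4)=-16/3; μ^(5)=-40

((0, 0, 0, 0, 0, 1); (0, 1, 1, 0, 0, 0); (0, 1, 1, 1, 1, 0); (0, 0, 1, 1, 1, 0); (3, 0, 0, 0, 0, 0))


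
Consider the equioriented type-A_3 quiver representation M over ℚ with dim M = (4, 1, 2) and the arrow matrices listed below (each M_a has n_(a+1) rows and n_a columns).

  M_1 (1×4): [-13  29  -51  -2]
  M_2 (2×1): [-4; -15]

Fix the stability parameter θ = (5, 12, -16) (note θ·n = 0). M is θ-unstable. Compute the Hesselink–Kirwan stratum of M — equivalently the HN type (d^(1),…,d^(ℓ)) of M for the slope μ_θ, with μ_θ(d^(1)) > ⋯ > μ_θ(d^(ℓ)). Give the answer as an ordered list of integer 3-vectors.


Barcode: M ≅ I[1,1]^3, I[1,3], I[3,3]. HN layers by μ_θ (3 steps, strictly decreasing):
  μ^(1)=5; μ^(2)=1/3; μ^(3)=-16

((3, 0, 0); (1, 1, 1); (0, 0, 1))


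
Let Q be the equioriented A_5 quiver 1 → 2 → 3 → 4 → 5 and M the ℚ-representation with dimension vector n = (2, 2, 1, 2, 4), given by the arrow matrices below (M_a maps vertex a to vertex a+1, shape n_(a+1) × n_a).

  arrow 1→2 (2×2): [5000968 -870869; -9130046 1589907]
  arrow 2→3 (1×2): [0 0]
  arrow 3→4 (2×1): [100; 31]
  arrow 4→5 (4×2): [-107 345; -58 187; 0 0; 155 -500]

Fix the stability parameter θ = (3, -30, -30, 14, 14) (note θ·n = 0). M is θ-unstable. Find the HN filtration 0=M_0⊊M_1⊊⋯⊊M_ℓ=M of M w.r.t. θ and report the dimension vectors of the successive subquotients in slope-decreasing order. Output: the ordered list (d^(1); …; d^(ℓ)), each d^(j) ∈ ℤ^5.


Interval decomposition of M: I[1,2]^2, I[3,5], I[4,5], I[5,5]^2.
HN type (ℓ=3): μ^(1)=14; μ^(2)=-27/2; μ^(3)=-30

((0, 0, 0, 2, 4); (2, 2, 0, 0, 0); (0, 0, 1, 0, 0))


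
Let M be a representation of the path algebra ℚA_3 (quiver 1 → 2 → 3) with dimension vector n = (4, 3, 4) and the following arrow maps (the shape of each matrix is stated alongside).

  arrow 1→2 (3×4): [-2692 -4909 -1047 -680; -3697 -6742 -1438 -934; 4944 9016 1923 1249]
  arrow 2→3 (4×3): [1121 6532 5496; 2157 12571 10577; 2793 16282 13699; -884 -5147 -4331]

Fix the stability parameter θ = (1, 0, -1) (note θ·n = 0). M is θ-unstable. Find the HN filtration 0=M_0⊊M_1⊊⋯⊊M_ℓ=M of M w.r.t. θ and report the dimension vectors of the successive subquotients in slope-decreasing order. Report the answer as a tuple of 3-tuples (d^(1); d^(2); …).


Via rank(M_{q-1}∘⋯∘M_p): M ≅ I[1,1], I[1,3]^3, I[3,3].
μ_θ-semistable layers: μ^(1)=1; μ^(2)=0; μ^(3)=-1

((1, 0, 0); (3, 3, 3); (0, 0, 1))


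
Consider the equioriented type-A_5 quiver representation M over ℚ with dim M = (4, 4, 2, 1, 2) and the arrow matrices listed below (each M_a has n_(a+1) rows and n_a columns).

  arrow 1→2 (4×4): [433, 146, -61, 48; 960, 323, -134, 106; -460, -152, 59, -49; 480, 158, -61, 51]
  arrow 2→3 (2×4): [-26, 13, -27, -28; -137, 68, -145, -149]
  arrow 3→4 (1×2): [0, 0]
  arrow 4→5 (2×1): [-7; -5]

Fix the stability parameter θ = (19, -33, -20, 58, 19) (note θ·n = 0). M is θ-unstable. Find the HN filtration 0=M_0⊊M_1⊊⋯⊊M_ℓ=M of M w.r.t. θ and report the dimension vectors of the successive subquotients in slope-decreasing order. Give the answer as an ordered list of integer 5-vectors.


Via rank(M_{q-1}∘⋯∘M_p): M ≅ I[1,1], I[1,2], I[1,3]^2, I[2,2], I[4,5], I[5,5].
μ_θ-semistable layers: μ^(1)=77/2; μ^(2)=19; μ^(3)=-7; μ^(4)=-34/3; μ^(5)=-33

((0, 0, 0, 1, 1); (1, 0, 0, 0, 1); (1, 1, 0, 0, 0); (2, 2, 2, 0, 0); (0, 1, 0, 0, 0))


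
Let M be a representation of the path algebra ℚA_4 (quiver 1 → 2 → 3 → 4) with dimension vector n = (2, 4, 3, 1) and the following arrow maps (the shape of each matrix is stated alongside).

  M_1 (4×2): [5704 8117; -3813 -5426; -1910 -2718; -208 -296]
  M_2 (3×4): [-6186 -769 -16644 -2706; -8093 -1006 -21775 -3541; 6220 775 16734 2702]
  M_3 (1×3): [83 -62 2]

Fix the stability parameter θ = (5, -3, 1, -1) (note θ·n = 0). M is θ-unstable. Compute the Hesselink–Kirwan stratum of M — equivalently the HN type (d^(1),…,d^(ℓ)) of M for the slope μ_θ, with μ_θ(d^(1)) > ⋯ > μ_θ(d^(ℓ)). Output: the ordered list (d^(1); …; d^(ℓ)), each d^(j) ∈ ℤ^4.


Interval decomposition of M: I[1,3], I[1,4], I[2,2], I[2,3].
HN type (ℓ=3): μ^(1)=1; μ^(2)=1/2; μ^(3)=-3

((1, 1, 2, 0); (1, 1, 1, 1); (0, 2, 0, 0))


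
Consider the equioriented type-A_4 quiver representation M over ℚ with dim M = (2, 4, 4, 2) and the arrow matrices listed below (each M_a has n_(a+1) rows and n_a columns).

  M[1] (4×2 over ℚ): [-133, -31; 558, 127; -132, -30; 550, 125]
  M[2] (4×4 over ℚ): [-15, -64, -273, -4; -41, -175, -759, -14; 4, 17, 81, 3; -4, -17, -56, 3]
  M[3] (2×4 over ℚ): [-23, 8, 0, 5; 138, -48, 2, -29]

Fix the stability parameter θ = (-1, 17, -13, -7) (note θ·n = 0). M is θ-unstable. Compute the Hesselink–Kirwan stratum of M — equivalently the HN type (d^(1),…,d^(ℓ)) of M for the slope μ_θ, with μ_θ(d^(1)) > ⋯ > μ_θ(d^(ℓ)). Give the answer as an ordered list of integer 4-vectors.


Barcode: M ≅ I[1,4]^2, I[2,3]^2. HN layers by μ_θ (2 steps, strictly decreasing):
  μ^(1)=2; μ^(2)=-1

((0, 2, 2, 0); (2, 2, 2, 2))


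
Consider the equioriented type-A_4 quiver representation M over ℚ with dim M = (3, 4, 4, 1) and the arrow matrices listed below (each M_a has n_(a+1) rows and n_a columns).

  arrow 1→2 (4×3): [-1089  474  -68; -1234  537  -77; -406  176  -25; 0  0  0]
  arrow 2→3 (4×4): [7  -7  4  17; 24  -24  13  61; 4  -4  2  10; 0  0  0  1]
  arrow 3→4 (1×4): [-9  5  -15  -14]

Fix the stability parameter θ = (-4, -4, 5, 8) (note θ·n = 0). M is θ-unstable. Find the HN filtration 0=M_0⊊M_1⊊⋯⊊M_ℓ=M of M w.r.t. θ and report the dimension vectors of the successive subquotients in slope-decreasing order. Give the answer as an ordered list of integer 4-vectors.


Interval decomposition of M: I[1,2], I[1,3], I[1,4], I[2,3], I[3,3].
HN type (ℓ=3): μ^(1)=8; μ^(2)=5; μ^(3)=-4

((0, 0, 0, 1); (0, 0, 4, 0); (3, 4, 0, 0))


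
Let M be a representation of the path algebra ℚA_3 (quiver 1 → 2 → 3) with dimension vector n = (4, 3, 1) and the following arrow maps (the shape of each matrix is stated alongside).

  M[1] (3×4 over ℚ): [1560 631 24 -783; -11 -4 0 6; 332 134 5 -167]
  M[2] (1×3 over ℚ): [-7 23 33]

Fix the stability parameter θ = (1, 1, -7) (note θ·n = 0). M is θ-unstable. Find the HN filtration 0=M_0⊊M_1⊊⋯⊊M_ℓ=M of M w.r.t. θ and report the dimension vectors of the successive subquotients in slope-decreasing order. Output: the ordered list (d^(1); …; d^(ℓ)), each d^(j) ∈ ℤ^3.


Interval decomposition of M: I[1,1], I[1,2]^2, I[1,3].
HN type (ℓ=2): μ^(1)=1; μ^(2)=-5/3

((3, 2, 0); (1, 1, 1))
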